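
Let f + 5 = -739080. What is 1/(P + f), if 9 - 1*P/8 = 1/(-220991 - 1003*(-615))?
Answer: -197927/146270626055 ≈ -1.3532e-6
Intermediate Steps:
f = -739085 (f = -5 - 739080 = -739085)
P = 14250740/197927 (P = 72 - 8/(-220991 - 1003*(-615)) = 72 - 8/(-220991 + 616845) = 72 - 8/395854 = 72 - 8*1/395854 = 72 - 4/197927 = 14250740/197927 ≈ 72.000)
1/(P + f) = 1/(14250740/197927 - 739085) = 1/(-146270626055/197927) = -197927/146270626055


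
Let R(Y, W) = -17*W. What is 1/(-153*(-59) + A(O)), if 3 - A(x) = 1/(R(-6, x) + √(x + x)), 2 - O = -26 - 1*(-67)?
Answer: 3970011747/35849200088521 - I*√78/35849200088521 ≈ 0.00011074 - 2.4636e-13*I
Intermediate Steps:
O = -39 (O = 2 - (-26 - 1*(-67)) = 2 - (-26 + 67) = 2 - 1*41 = 2 - 41 = -39)
A(x) = 3 - 1/(-17*x + √2*√x) (A(x) = 3 - 1/(-17*x + √(x + x)) = 3 - 1/(-17*x + √(2*x)) = 3 - 1/(-17*x + √2*√x))
1/(-153*(-59) + A(O)) = 1/(-153*(-59) + (-1 - 51*(-39) + 3*√2*√(-39))/(-17*(-39) + √2*√(-39))) = 1/(9027 + (-1 + 1989 + 3*√2*(I*√39))/(663 + √2*(I*√39))) = 1/(9027 + (-1 + 1989 + 3*I*√78)/(663 + I*√78)) = 1/(9027 + (1988 + 3*I*√78)/(663 + I*√78))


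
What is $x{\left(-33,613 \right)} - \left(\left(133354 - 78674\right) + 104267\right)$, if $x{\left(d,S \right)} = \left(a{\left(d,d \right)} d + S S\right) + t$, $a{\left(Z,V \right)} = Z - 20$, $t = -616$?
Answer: $217955$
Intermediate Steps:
$a{\left(Z,V \right)} = -20 + Z$
$x{\left(d,S \right)} = -616 + S^{2} + d \left(-20 + d\right)$ ($x{\left(d,S \right)} = \left(\left(-20 + d\right) d + S S\right) - 616 = \left(d \left(-20 + d\right) + S^{2}\right) - 616 = \left(S^{2} + d \left(-20 + d\right)\right) - 616 = -616 + S^{2} + d \left(-20 + d\right)$)
$x{\left(-33,613 \right)} - \left(\left(133354 - 78674\right) + 104267\right) = \left(-616 + 613^{2} - 33 \left(-20 - 33\right)\right) - \left(\left(133354 - 78674\right) + 104267\right) = \left(-616 + 375769 - -1749\right) - \left(54680 + 104267\right) = \left(-616 + 375769 + 1749\right) - 158947 = 376902 - 158947 = 217955$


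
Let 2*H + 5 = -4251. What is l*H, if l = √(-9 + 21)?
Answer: -4256*√3 ≈ -7371.6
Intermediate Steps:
l = 2*√3 (l = √12 = 2*√3 ≈ 3.4641)
H = -2128 (H = -5/2 + (½)*(-4251) = -5/2 - 4251/2 = -2128)
l*H = (2*√3)*(-2128) = -4256*√3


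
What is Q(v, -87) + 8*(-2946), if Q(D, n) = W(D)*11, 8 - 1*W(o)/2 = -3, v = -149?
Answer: -23326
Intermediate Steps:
W(o) = 22 (W(o) = 16 - 2*(-3) = 16 + 6 = 22)
Q(D, n) = 242 (Q(D, n) = 22*11 = 242)
Q(v, -87) + 8*(-2946) = 242 + 8*(-2946) = 242 - 23568 = -23326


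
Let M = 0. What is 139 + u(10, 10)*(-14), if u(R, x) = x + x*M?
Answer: -1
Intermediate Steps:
u(R, x) = x (u(R, x) = x + x*0 = x + 0 = x)
139 + u(10, 10)*(-14) = 139 + 10*(-14) = 139 - 140 = -1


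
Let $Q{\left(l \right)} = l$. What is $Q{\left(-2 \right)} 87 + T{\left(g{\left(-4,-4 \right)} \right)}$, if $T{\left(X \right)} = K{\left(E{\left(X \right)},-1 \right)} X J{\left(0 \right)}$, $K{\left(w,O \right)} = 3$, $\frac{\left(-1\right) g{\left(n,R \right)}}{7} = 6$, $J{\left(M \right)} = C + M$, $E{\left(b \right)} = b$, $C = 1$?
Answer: $-300$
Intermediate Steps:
$J{\left(M \right)} = 1 + M$
$g{\left(n,R \right)} = -42$ ($g{\left(n,R \right)} = \left(-7\right) 6 = -42$)
$T{\left(X \right)} = 3 X$ ($T{\left(X \right)} = 3 X \left(1 + 0\right) = 3 X 1 = 3 X$)
$Q{\left(-2 \right)} 87 + T{\left(g{\left(-4,-4 \right)} \right)} = \left(-2\right) 87 + 3 \left(-42\right) = -174 - 126 = -300$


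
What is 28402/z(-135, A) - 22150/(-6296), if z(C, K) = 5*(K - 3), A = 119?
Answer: 23958249/456460 ≈ 52.487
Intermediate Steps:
z(C, K) = -15 + 5*K (z(C, K) = 5*(-3 + K) = -15 + 5*K)
28402/z(-135, A) - 22150/(-6296) = 28402/(-15 + 5*119) - 22150/(-6296) = 28402/(-15 + 595) - 22150*(-1/6296) = 28402/580 + 11075/3148 = 28402*(1/580) + 11075/3148 = 14201/290 + 11075/3148 = 23958249/456460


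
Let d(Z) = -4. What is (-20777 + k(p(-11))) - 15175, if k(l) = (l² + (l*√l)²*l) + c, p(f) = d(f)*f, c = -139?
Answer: 3713941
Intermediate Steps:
p(f) = -4*f
k(l) = -139 + l² + l⁴ (k(l) = (l² + (l*√l)²*l) - 139 = (l² + (l^(3/2))²*l) - 139 = (l² + l³*l) - 139 = (l² + l⁴) - 139 = -139 + l² + l⁴)
(-20777 + k(p(-11))) - 15175 = (-20777 + (-139 + (-4*(-11))² + (-4*(-11))⁴)) - 15175 = (-20777 + (-139 + 44² + 44⁴)) - 15175 = (-20777 + (-139 + 1936 + 3748096)) - 15175 = (-20777 + 3749893) - 15175 = 3729116 - 15175 = 3713941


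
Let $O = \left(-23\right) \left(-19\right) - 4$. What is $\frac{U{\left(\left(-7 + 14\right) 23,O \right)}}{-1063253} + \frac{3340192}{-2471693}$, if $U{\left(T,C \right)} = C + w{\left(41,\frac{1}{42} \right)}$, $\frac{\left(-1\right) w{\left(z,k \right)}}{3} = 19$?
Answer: $- \frac{3552398521144}{2628034997329} \approx -1.3517$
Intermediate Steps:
$O = 433$ ($O = 437 - 4 = 433$)
$w{\left(z,k \right)} = -57$ ($w{\left(z,k \right)} = \left(-3\right) 19 = -57$)
$U{\left(T,C \right)} = -57 + C$ ($U{\left(T,C \right)} = C - 57 = -57 + C$)
$\frac{U{\left(\left(-7 + 14\right) 23,O \right)}}{-1063253} + \frac{3340192}{-2471693} = \frac{-57 + 433}{-1063253} + \frac{3340192}{-2471693} = 376 \left(- \frac{1}{1063253}\right) + 3340192 \left(- \frac{1}{2471693}\right) = - \frac{376}{1063253} - \frac{3340192}{2471693} = - \frac{3552398521144}{2628034997329}$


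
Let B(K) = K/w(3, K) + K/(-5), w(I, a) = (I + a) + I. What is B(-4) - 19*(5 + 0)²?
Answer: -2381/5 ≈ -476.20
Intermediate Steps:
w(I, a) = a + 2*I
B(K) = -K/5 + K/(6 + K) (B(K) = K/(K + 2*3) + K/(-5) = K/(K + 6) + K*(-⅕) = K/(6 + K) - K/5 = -K/5 + K/(6 + K))
B(-4) - 19*(5 + 0)² = (⅕)*(-4)*(-1 - 1*(-4))/(6 - 4) - 19*(5 + 0)² = (⅕)*(-4)*(-1 + 4)/2 - 19*5² = (⅕)*(-4)*(½)*3 - 19*25 = -6/5 - 475 = -2381/5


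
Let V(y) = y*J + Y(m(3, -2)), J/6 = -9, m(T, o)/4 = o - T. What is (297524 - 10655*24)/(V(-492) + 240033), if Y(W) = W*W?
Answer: 5972/38143 ≈ 0.15657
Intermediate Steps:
m(T, o) = -4*T + 4*o (m(T, o) = 4*(o - T) = -4*T + 4*o)
Y(W) = W**2
J = -54 (J = 6*(-9) = -54)
V(y) = 400 - 54*y (V(y) = y*(-54) + (-4*3 + 4*(-2))**2 = -54*y + (-12 - 8)**2 = -54*y + (-20)**2 = -54*y + 400 = 400 - 54*y)
(297524 - 10655*24)/(V(-492) + 240033) = (297524 - 10655*24)/((400 - 54*(-492)) + 240033) = (297524 - 255720)/((400 + 26568) + 240033) = 41804/(26968 + 240033) = 41804/267001 = 41804*(1/267001) = 5972/38143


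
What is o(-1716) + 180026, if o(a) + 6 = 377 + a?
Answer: 178681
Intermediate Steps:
o(a) = 371 + a (o(a) = -6 + (377 + a) = 371 + a)
o(-1716) + 180026 = (371 - 1716) + 180026 = -1345 + 180026 = 178681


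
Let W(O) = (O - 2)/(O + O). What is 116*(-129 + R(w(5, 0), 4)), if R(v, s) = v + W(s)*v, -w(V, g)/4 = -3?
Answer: -13224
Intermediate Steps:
w(V, g) = 12 (w(V, g) = -4*(-3) = 12)
W(O) = (-2 + O)/(2*O) (W(O) = (-2 + O)/((2*O)) = (-2 + O)*(1/(2*O)) = (-2 + O)/(2*O))
R(v, s) = v + v*(-2 + s)/(2*s) (R(v, s) = v + ((-2 + s)/(2*s))*v = v + v*(-2 + s)/(2*s))
116*(-129 + R(w(5, 0), 4)) = 116*(-129 + ((3/2)*12 - 1*12/4)) = 116*(-129 + (18 - 1*12*1/4)) = 116*(-129 + (18 - 3)) = 116*(-129 + 15) = 116*(-114) = -13224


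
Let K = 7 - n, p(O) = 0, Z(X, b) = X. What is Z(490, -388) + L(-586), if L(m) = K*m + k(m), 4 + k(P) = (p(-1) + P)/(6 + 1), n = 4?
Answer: -9490/7 ≈ -1355.7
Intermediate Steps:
k(P) = -4 + P/7 (k(P) = -4 + (0 + P)/(6 + 1) = -4 + P/7)
K = 3 (K = 7 - 1*4 = 7 - 4 = 3)
L(m) = -4 + 22*m/7 (L(m) = 3*m + (-4 + m/7) = -4 + 22*m/7)
Z(490, -388) + L(-586) = 490 + (-4 + (22/7)*(-586)) = 490 + (-4 - 12892/7) = 490 - 12920/7 = -9490/7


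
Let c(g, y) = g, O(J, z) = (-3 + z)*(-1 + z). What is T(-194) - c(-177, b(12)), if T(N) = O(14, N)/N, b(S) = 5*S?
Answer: -4077/194 ≈ -21.015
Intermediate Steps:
O(J, z) = (-1 + z)*(-3 + z)
T(N) = (3 + N**2 - 4*N)/N
T(-194) - c(-177, b(12)) = (-4 - 194 + 3/(-194)) - 1*(-177) = (-4 - 194 + 3*(-1/194)) + 177 = (-4 - 194 - 3/194) + 177 = -38415/194 + 177 = -4077/194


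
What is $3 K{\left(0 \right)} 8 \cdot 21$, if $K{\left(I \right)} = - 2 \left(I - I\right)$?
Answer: $0$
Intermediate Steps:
$K{\left(I \right)} = 0$ ($K{\left(I \right)} = \left(-2\right) 0 = 0$)
$3 K{\left(0 \right)} 8 \cdot 21 = 3 \cdot 0 \cdot 8 \cdot 21 = 0 \cdot 8 \cdot 21 = 0 \cdot 21 = 0$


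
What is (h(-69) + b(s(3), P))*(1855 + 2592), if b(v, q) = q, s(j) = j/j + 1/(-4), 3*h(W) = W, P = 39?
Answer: 71152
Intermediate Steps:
h(W) = W/3
s(j) = ¾ (s(j) = 1 + 1*(-¼) = 1 - ¼ = ¾)
(h(-69) + b(s(3), P))*(1855 + 2592) = ((⅓)*(-69) + 39)*(1855 + 2592) = (-23 + 39)*4447 = 16*4447 = 71152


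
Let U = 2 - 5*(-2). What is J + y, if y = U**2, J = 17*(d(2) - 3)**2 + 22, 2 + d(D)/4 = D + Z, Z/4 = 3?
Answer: 34591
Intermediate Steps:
Z = 12 (Z = 4*3 = 12)
d(D) = 40 + 4*D (d(D) = -8 + 4*(D + 12) = -8 + 4*(12 + D) = -8 + (48 + 4*D) = 40 + 4*D)
U = 12 (U = 2 + 10 = 12)
J = 34447 (J = 17*((40 + 4*2) - 3)**2 + 22 = 17*((40 + 8) - 3)**2 + 22 = 17*(48 - 3)**2 + 22 = 17*45**2 + 22 = 17*2025 + 22 = 34425 + 22 = 34447)
y = 144 (y = 12**2 = 144)
J + y = 34447 + 144 = 34591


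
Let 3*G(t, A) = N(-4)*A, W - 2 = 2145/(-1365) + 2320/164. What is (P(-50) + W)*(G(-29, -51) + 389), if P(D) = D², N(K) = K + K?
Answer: 54126225/41 ≈ 1.3202e+6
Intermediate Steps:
N(K) = 2*K
W = 4183/287 (W = 2 + (2145/(-1365) + 2320/164) = 2 + (2145*(-1/1365) + 2320*(1/164)) = 2 + (-11/7 + 580/41) = 2 + 3609/287 = 4183/287 ≈ 14.575)
G(t, A) = -8*A/3 (G(t, A) = ((2*(-4))*A)/3 = (-8*A)/3 = -8*A/3)
(P(-50) + W)*(G(-29, -51) + 389) = ((-50)² + 4183/287)*(-8/3*(-51) + 389) = (2500 + 4183/287)*(136 + 389) = (721683/287)*525 = 54126225/41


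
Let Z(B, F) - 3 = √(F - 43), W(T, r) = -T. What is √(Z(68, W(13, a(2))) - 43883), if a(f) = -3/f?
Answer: √(-43880 + 2*I*√14) ≈ 0.018 + 209.48*I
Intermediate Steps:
Z(B, F) = 3 + √(-43 + F) (Z(B, F) = 3 + √(F - 43) = 3 + √(-43 + F))
√(Z(68, W(13, a(2))) - 43883) = √((3 + √(-43 - 1*13)) - 43883) = √((3 + √(-43 - 13)) - 43883) = √((3 + √(-56)) - 43883) = √((3 + 2*I*√14) - 43883) = √(-43880 + 2*I*√14)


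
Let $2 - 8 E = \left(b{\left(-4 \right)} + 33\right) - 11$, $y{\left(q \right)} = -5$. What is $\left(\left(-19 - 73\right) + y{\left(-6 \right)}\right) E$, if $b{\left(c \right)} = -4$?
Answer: $194$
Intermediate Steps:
$E = -2$ ($E = \frac{1}{4} - \frac{\left(-4 + 33\right) - 11}{8} = \frac{1}{4} - \frac{29 - 11}{8} = \frac{1}{4} - \frac{9}{4} = -2$)
$\left(\left(-19 - 73\right) + y{\left(-6 \right)}\right) E = \left(\left(-19 - 73\right) - 5\right) \left(-2\right) = \left(-92 - 5\right) \left(-2\right) = \left(-97\right) \left(-2\right) = 194$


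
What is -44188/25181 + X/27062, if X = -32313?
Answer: -2009489309/681448222 ≈ -2.9489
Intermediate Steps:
-44188/25181 + X/27062 = -44188/25181 - 32313/27062 = -2009489309/681448222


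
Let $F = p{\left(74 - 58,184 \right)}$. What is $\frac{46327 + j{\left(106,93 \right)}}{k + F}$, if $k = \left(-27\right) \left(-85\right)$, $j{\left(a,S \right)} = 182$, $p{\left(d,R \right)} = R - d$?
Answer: $\frac{15503}{821} \approx 18.883$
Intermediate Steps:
$F = 168$ ($F = 184 - \left(74 - 58\right) = 184 - 16 = 168$)
$k = 2295$
$\frac{46327 + j{\left(106,93 \right)}}{k + F} = \frac{46327 + 182}{2295 + 168} = \frac{46509}{2463} = 46509 \cdot \frac{1}{2463} = \frac{15503}{821}$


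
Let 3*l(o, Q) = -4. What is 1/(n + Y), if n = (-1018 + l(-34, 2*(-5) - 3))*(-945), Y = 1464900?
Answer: 1/2428170 ≈ 4.1183e-7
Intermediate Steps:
l(o, Q) = -4/3 (l(o, Q) = (⅓)*(-4) = -4/3)
n = 963270 (n = (-1018 - 4/3)*(-945) = -3058/3*(-945) = 963270)
1/(n + Y) = 1/(963270 + 1464900) = 1/2428170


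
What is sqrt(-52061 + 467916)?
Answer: sqrt(415855) ≈ 644.87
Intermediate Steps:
sqrt(-52061 + 467916) = sqrt(415855)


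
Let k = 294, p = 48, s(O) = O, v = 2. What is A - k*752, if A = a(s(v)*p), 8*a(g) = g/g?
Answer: -1768703/8 ≈ -2.2109e+5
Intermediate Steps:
a(g) = 1/8 (a(g) = (g/g)/8 = (1/8)*1 = 1/8)
A = 1/8 ≈ 0.12500
A - k*752 = 1/8 - 294*752 = 1/8 - 1*221088 = 1/8 - 221088 = -1768703/8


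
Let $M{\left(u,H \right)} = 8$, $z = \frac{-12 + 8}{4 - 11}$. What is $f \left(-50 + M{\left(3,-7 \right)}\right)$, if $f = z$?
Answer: $-24$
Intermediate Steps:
$z = \frac{4}{7}$ ($z = - \frac{4}{-7} = \left(-4\right) \left(- \frac{1}{7}\right) = \frac{4}{7} \approx 0.57143$)
$f = \frac{4}{7} \approx 0.57143$
$f \left(-50 + M{\left(3,-7 \right)}\right) = \frac{4 \left(-50 + 8\right)}{7} = \frac{4}{7} \left(-42\right) = -24$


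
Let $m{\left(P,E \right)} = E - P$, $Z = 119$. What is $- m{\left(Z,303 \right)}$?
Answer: $-184$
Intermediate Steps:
$- m{\left(Z,303 \right)} = - (303 - 119) = \left(-1\right) 184 = -184$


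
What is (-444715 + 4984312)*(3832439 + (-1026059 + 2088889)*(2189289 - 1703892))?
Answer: 2341970492783102553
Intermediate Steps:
(-444715 + 4984312)*(3832439 + (-1026059 + 2088889)*(2189289 - 1703892)) = 4539597*(3832439 + 1062830*485397) = 4539597*(3832439 + 515894493510) = 4539597*515898325949 = 2341970492783102553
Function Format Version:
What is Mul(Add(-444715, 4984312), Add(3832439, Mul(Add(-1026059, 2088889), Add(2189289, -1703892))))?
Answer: 2341970492783102553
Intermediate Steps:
Mul(Add(-444715, 4984312), Add(3832439, Mul(Add(-1026059, 2088889), Add(2189289, -1703892)))) = Mul(4539597, Add(3832439, Mul(1062830, 485397))) = Mul(4539597, Add(3832439, 515894493510)) = Mul(4539597, 515898325949) = 2341970492783102553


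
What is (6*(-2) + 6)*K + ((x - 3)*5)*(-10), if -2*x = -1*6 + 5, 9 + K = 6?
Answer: 143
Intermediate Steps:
K = -3 (K = -9 + 6 = -3)
x = ½ (x = -(-1*6 + 5)/2 = -(-6 + 5)/2 = -½*(-1) = ½ ≈ 0.50000)
(6*(-2) + 6)*K + ((x - 3)*5)*(-10) = (6*(-2) + 6)*(-3) + ((½ - 3)*5)*(-10) = (-12 + 6)*(-3) - 5/2*5*(-10) = -6*(-3) - 25/2*(-10) = 18 + 125 = 143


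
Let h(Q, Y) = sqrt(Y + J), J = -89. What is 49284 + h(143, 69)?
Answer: 49284 + 2*I*sqrt(5) ≈ 49284.0 + 4.4721*I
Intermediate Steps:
h(Q, Y) = sqrt(-89 + Y) (h(Q, Y) = sqrt(Y - 89) = sqrt(-89 + Y))
49284 + h(143, 69) = 49284 + sqrt(-89 + 69) = 49284 + sqrt(-20) = 49284 + 2*I*sqrt(5)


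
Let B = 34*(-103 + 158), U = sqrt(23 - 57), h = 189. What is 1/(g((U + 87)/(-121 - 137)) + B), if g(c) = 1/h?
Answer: 189/353431 ≈ 0.00053476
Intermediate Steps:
U = I*sqrt(34) (U = sqrt(-34) = I*sqrt(34) ≈ 5.8309*I)
B = 1870 (B = 34*55 = 1870)
g(c) = 1/189
1/(g((U + 87)/(-121 - 137)) + B) = 1/(1/189 + 1870) = 1/(353431/189) = 189/353431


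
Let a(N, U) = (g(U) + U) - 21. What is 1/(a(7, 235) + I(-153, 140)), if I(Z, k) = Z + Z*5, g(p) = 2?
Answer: -1/702 ≈ -0.0014245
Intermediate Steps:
I(Z, k) = 6*Z (I(Z, k) = Z + 5*Z = 6*Z)
a(N, U) = -19 + U (a(N, U) = (2 + U) - 21 = -19 + U)
1/(a(7, 235) + I(-153, 140)) = 1/((-19 + 235) + 6*(-153)) = 1/(216 - 918) = 1/(-702) = -1/702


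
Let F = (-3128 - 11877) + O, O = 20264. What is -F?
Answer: -5259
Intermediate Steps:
F = 5259 (F = (-3128 - 11877) + 20264 = -15005 + 20264 = 5259)
-F = -1*5259 = -5259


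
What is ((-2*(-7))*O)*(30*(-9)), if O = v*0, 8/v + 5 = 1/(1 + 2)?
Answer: 0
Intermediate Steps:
v = -12/7 (v = 8/(-5 + 1/(1 + 2)) = 8/(-5 + 1/3) = 8/(-5 + ⅓) = 8/(-14/3) = 8*(-3/14) = -12/7 ≈ -1.7143)
O = 0 (O = -12/7*0 = 0)
((-2*(-7))*O)*(30*(-9)) = (-2*(-7)*0)*(30*(-9)) = (14*0)*(-270) = 0*(-270) = 0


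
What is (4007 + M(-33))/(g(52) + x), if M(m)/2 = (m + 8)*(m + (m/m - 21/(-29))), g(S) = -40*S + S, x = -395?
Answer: -161553/70267 ≈ -2.2991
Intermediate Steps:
g(S) = -39*S
M(m) = 2*(8 + m)*(50/29 + m) (M(m) = 2*((m + 8)*(m + (m/m - 21/(-29)))) = 2*((8 + m)*(m + (1 - 21*(-1/29)))) = 2*((8 + m)*(m + (1 + 21/29))) = 2*((8 + m)*(m + 50/29)) = 2*((8 + m)*(50/29 + m)) = 2*(8 + m)*(50/29 + m))
(4007 + M(-33))/(g(52) + x) = (4007 + (800/29 + 2*(-33)² + (564/29)*(-33)))/(-39*52 - 395) = (4007 + (800/29 + 2*1089 - 18612/29))/(-2028 - 395) = (4007 + (800/29 + 2178 - 18612/29))/(-2423) = (4007 + 45350/29)*(-1/2423) = (161553/29)*(-1/2423) = -161553/70267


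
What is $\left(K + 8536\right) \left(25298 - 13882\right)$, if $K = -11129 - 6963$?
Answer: $-109091296$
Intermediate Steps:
$K = -18092$
$\left(K + 8536\right) \left(25298 - 13882\right) = \left(-18092 + 8536\right) \left(25298 - 13882\right) = \left(-9556\right) 11416 = -109091296$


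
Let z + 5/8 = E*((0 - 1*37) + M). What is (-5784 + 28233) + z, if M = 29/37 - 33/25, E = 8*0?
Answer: 179587/8 ≈ 22448.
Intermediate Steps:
E = 0
M = -496/925 (M = 29*(1/37) - 33*1/25 = 29/37 - 33/25 = -496/925 ≈ -0.53622)
z = -5/8 (z = -5/8 + 0*((0 - 1*37) - 496/925) = -5/8 + 0*((0 - 37) - 496/925) = -5/8 + 0*(-37 - 496/925) = -5/8 + 0*(-34721/925) = -5/8 + 0 = -5/8 ≈ -0.62500)
(-5784 + 28233) + z = (-5784 + 28233) - 5/8 = 22449 - 5/8 = 179587/8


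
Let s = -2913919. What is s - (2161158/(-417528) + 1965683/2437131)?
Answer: -164728520546393351/56531690676 ≈ -2.9139e+6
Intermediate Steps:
s - (2161158/(-417528) + 1965683/2437131) = -2913919 - (2161158/(-417528) + 1965683/2437131) = -2913919 - (2161158*(-1/417528) + 1965683*(1/2437131)) = -2913919 - (-360193/69588 + 1965683/2437131) = -2913919 - 1*(-247016525893/56531690676) = -2913919 + 247016525893/56531690676 = -164728520546393351/56531690676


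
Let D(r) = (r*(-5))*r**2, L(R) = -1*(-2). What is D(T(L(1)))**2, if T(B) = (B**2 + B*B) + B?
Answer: 25000000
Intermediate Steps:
L(R) = 2
T(B) = B + 2*B**2 (T(B) = (B**2 + B**2) + B = 2*B**2 + B = B + 2*B**2)
D(r) = -5*r**3 (D(r) = (-5*r)*r**2 = -5*r**3)
D(T(L(1)))**2 = (-5*8*(1 + 2*2)**3)**2 = (-5*8*(1 + 4)**3)**2 = (-5*(2*5)**3)**2 = (-5*10**3)**2 = (-5*1000)**2 = (-5000)**2 = 25000000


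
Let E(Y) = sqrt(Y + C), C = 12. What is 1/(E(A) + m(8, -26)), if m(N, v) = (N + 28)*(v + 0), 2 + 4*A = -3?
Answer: -3744/3504341 - 2*sqrt(43)/3504341 ≈ -0.0010721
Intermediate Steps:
A = -5/4 (A = -1/2 + (1/4)*(-3) = -1/2 - 3/4 = -5/4 ≈ -1.2500)
m(N, v) = v*(28 + N) (m(N, v) = (28 + N)*v = v*(28 + N))
E(Y) = sqrt(12 + Y) (E(Y) = sqrt(Y + 12) = sqrt(12 + Y))
1/(E(A) + m(8, -26)) = 1/(sqrt(12 - 5/4) - 26*(28 + 8)) = 1/(sqrt(43/4) - 26*36) = 1/(sqrt(43)/2 - 936) = 1/(-936 + sqrt(43)/2)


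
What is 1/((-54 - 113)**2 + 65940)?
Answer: 1/93829 ≈ 1.0658e-5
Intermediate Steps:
1/((-54 - 113)**2 + 65940) = 1/((-167)**2 + 65940) = 1/(27889 + 65940) = 1/93829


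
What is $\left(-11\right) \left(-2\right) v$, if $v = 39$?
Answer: $858$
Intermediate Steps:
$\left(-11\right) \left(-2\right) v = \left(-11\right) \left(-2\right) 39 = 22 \cdot 39 = 858$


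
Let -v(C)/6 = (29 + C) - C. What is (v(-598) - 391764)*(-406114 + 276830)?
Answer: 50671312392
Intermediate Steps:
v(C) = -174 (v(C) = -6*((29 + C) - C) = -6*29 = -174)
(v(-598) - 391764)*(-406114 + 276830) = (-174 - 391764)*(-406114 + 276830) = -391938*(-129284) = 50671312392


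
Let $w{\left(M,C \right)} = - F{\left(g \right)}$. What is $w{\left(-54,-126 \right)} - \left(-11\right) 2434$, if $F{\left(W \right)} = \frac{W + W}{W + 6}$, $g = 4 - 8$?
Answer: $26778$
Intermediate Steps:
$g = -4$ ($g = 4 - 8 = -4$)
$F{\left(W \right)} = \frac{2 W}{6 + W}$
$w{\left(M,C \right)} = 4$ ($w{\left(M,C \right)} = - \frac{2 \left(-4\right)}{6 - 4} = - \frac{2 \left(-4\right)}{2} = \left(-1\right) \left(-4\right) = 4$)
$w{\left(-54,-126 \right)} - \left(-11\right) 2434 = 4 - \left(-11\right) 2434 = 4 - -26774 = 4 + 26774 = 26778$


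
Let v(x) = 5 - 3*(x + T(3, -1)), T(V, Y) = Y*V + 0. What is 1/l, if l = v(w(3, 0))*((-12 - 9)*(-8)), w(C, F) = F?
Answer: 1/2352 ≈ 0.00042517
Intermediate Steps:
T(V, Y) = V*Y (T(V, Y) = V*Y + 0 = V*Y)
v(x) = 14 - 3*x (v(x) = 5 - 3*(x + 3*(-1)) = 5 - 3*(x - 3) = 5 - 3*(-3 + x) = 5 - (-9 + 3*x) = 5 + (9 - 3*x) = 14 - 3*x)
l = 2352 (l = (14 - 3*0)*((-12 - 9)*(-8)) = (14 + 0)*(-21*(-8)) = 14*168 = 2352)
1/l = 1/2352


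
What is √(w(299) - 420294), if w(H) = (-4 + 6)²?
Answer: I*√420290 ≈ 648.3*I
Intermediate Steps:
w(H) = 4 (w(H) = 2² = 4)
√(w(299) - 420294) = √(4 - 420294) = √(-420290) = I*√420290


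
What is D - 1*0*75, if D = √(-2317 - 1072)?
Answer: I*√3389 ≈ 58.215*I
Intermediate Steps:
D = I*√3389 (D = √(-3389) = I*√3389 ≈ 58.215*I)
D - 1*0*75 = I*√3389 - 1*0*75 = I*√3389 + 0*75 = I*√3389 + 0 = I*√3389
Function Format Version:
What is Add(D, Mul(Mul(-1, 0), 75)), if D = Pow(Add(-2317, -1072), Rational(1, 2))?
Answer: Mul(I, Pow(3389, Rational(1, 2))) ≈ Mul(58.215, I)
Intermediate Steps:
D = Mul(I, Pow(3389, Rational(1, 2))) (D = Pow(-3389, Rational(1, 2)) = Mul(I, Pow(3389, Rational(1, 2))) ≈ Mul(58.215, I))
Add(D, Mul(Mul(-1, 0), 75)) = Add(Mul(I, Pow(3389, Rational(1, 2))), Mul(Mul(-1, 0), 75)) = Add(Mul(I, Pow(3389, Rational(1, 2))), Mul(0, 75)) = Add(Mul(I, Pow(3389, Rational(1, 2))), 0) = Mul(I, Pow(3389, Rational(1, 2)))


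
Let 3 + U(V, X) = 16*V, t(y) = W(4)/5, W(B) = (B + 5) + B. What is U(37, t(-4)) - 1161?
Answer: -572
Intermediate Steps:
W(B) = 5 + 2*B (W(B) = (5 + B) + B = 5 + 2*B)
t(y) = 13/5 (t(y) = (5 + 2*4)/5 = (5 + 8)*(1/5) = 13*(1/5) = 13/5)
U(V, X) = -3 + 16*V
U(37, t(-4)) - 1161 = (-3 + 16*37) - 1161 = (-3 + 592) - 1161 = 589 - 1161 = -572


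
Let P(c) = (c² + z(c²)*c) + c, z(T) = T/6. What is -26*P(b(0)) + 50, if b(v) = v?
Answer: 50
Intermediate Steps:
z(T) = T/6 (z(T) = T*(⅙) = T/6)
P(c) = c + c² + c³/6 (P(c) = (c² + (c²/6)*c) + c = (c² + c³/6) + c = c + c² + c³/6)
-26*P(b(0)) + 50 = -0*(1 + 0 + (⅙)*0²) + 50 = -0*(1 + 0 + (⅙)*0) + 50 = -0*(1 + 0 + 0) + 50 = -0 + 50 = -26*0 + 50 = 0 + 50 = 50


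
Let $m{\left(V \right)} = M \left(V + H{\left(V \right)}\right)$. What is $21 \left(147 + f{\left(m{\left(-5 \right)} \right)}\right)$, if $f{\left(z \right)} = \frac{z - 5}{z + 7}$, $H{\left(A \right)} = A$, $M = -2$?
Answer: $\frac{9296}{3} \approx 3098.7$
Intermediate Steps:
$m{\left(V \right)} = - 4 V$ ($m{\left(V \right)} = - 2 \left(V + V\right) = - 2 \cdot 2 V = - 4 V$)
$f{\left(z \right)} = \frac{-5 + z}{7 + z}$
$21 \left(147 + f{\left(m{\left(-5 \right)} \right)}\right) = 21 \left(147 + \frac{-5 - -20}{7 - -20}\right) = 21 \left(147 + \frac{-5 + 20}{7 + 20}\right) = 21 \left(147 + \frac{1}{27} \cdot 15\right) = 21 \left(147 + \frac{5}{9}\right) = 21 \cdot \frac{1328}{9} = \frac{9296}{3}$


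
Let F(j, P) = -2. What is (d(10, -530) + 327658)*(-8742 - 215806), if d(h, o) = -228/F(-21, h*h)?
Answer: -73600547056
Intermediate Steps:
d(h, o) = 114 (d(h, o) = -228/(-2) = -228*(-½) = 114)
(d(10, -530) + 327658)*(-8742 - 215806) = (114 + 327658)*(-8742 - 215806) = 327772*(-224548) = -73600547056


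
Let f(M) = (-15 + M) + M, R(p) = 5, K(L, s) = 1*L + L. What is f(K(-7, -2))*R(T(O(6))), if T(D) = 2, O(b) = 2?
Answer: -215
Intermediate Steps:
K(L, s) = 2*L (K(L, s) = L + L = 2*L)
f(M) = -15 + 2*M
f(K(-7, -2))*R(T(O(6))) = (-15 + 2*(2*(-7)))*5 = (-15 + 2*(-14))*5 = (-15 - 28)*5 = -43*5 = -215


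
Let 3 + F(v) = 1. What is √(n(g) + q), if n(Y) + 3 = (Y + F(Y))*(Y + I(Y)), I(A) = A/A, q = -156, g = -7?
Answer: I*√105 ≈ 10.247*I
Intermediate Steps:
I(A) = 1
F(v) = -2 (F(v) = -3 + 1 = -2)
n(Y) = -3 + (1 + Y)*(-2 + Y) (n(Y) = -3 + (Y - 2)*(Y + 1) = -3 + (-2 + Y)*(1 + Y) = -3 + (1 + Y)*(-2 + Y))
√(n(g) + q) = √((-5 + (-7)² - 1*(-7)) - 156) = √((-5 + 49 + 7) - 156) = √(51 - 156) = √(-105) = I*√105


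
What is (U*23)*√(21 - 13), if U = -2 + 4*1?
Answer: 92*√2 ≈ 130.11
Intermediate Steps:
U = 2 (U = -2 + 4 = 2)
(U*23)*√(21 - 13) = (2*23)*√(21 - 13) = 46*√8 = 46*(2*√2) = 92*√2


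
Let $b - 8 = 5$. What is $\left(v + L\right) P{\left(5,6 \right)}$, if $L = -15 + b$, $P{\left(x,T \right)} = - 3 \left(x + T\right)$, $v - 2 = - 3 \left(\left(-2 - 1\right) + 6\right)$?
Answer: $297$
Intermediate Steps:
$b = 13$ ($b = 8 + 5 = 13$)
$v = -7$ ($v = 2 - 3 \left(\left(-2 - 1\right) + 6\right) = 2 - 3 \left(-3 + 6\right) = 2 - 9 = -7$)
$P{\left(x,T \right)} = - 3 T - 3 x$ ($P{\left(x,T \right)} = - 3 \left(T + x\right) = - 3 T - 3 x$)
$L = -2$ ($L = -15 + 13 = -2$)
$\left(v + L\right) P{\left(5,6 \right)} = \left(-7 - 2\right) \left(\left(-3\right) 6 - 15\right) = - 9 \left(-18 - 15\right) = \left(-9\right) \left(-33\right) = 297$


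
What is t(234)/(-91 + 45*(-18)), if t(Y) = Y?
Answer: -234/901 ≈ -0.25971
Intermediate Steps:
t(234)/(-91 + 45*(-18)) = 234/(-91 + 45*(-18)) = 234/(-91 - 810) = 234/(-901) = 234*(-1/901) = -234/901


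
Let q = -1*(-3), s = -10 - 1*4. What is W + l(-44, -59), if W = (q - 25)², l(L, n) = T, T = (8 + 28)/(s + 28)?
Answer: 3406/7 ≈ 486.57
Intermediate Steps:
s = -14 (s = -10 - 4 = -14)
q = 3
T = 18/7 (T = (8 + 28)/(-14 + 28) = 36/14 = 36*(1/14) = 18/7 ≈ 2.5714)
l(L, n) = 18/7
W = 484 (W = (3 - 25)² = (-22)² = 484)
W + l(-44, -59) = 484 + 18/7 = 3406/7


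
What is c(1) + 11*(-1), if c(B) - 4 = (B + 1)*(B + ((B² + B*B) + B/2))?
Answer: 0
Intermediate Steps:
c(B) = 4 + (1 + B)*(2*B² + 3*B/2) (c(B) = 4 + (B + 1)*(B + ((B² + B*B) + B/2)) = 4 + (1 + B)*(B + ((B² + B²) + B*(½))) = 4 + (1 + B)*(B + (2*B² + B/2)) = 4 + (1 + B)*(B + (B/2 + 2*B²)) = 4 + (1 + B)*(2*B² + 3*B/2))
c(1) + 11*(-1) = (4 + 2*1³ + (3/2)*1 + (7/2)*1²) + 11*(-1) = (4 + 2*1 + 3/2 + (7/2)*1) - 11 = (4 + 2 + 3/2 + 7/2) - 11 = 11 - 11 = 0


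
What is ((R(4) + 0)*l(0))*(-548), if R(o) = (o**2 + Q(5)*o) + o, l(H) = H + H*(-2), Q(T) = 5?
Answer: 0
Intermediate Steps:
l(H) = -H (l(H) = H - 2*H = -H)
R(o) = o**2 + 6*o (R(o) = (o**2 + 5*o) + o = o**2 + 6*o)
((R(4) + 0)*l(0))*(-548) = ((4*(6 + 4) + 0)*(-1*0))*(-548) = ((4*10 + 0)*0)*(-548) = ((40 + 0)*0)*(-548) = (40*0)*(-548) = 0*(-548) = 0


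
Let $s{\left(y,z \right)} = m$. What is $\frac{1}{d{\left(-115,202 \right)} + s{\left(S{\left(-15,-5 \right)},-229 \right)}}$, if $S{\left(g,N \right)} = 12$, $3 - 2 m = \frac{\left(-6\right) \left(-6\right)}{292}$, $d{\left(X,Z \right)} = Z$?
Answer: $\frac{73}{14851} \approx 0.0049155$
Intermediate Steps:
$m = \frac{105}{73}$ ($m = \frac{3}{2} - \frac{\left(-6\right) \left(-6\right) \frac{1}{292}}{2} = \frac{3}{2} - \frac{36 \cdot \frac{1}{292}}{2} = \frac{3}{2} - \frac{9}{146} = \frac{105}{73} \approx 1.4384$)
$s{\left(y,z \right)} = \frac{105}{73}$
$\frac{1}{d{\left(-115,202 \right)} + s{\left(S{\left(-15,-5 \right)},-229 \right)}} = \frac{1}{202 + \frac{105}{73}} = \frac{1}{\frac{14851}{73}} = \frac{73}{14851}$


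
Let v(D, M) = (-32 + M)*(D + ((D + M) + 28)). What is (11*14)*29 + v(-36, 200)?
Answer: 30674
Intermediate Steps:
v(D, M) = (-32 + M)*(28 + M + 2*D) (v(D, M) = (-32 + M)*(D + (28 + D + M)) = (-32 + M)*(28 + M + 2*D))
(11*14)*29 + v(-36, 200) = (11*14)*29 + (-896 + 200² - 64*(-36) - 4*200 + 2*(-36)*200) = 154*29 + (-896 + 40000 + 2304 - 800 - 14400) = 4466 + 26208 = 30674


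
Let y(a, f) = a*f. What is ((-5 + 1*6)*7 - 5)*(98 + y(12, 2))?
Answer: 244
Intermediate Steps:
((-5 + 1*6)*7 - 5)*(98 + y(12, 2)) = ((-5 + 1*6)*7 - 5)*(98 + 12*2) = ((-5 + 6)*7 - 5)*(98 + 24) = (1*7 - 5)*122 = (7 - 5)*122 = 2*122 = 244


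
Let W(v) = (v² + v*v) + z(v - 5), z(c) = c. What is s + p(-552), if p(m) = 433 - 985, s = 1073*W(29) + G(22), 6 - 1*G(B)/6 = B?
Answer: 1829890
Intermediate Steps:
G(B) = 36 - 6*B
W(v) = -5 + v + 2*v² (W(v) = (v² + v*v) + (v - 5) = (v² + v²) + (-5 + v) = 2*v² + (-5 + v) = -5 + v + 2*v²)
s = 1830442 (s = 1073*(-5 + 29 + 2*29²) + (36 - 6*22) = 1073*(-5 + 29 + 2*841) + (36 - 132) = 1073*(-5 + 29 + 1682) - 96 = 1073*1706 - 96 = 1830538 - 96 = 1830442)
p(m) = -552
s + p(-552) = 1830442 - 552 = 1829890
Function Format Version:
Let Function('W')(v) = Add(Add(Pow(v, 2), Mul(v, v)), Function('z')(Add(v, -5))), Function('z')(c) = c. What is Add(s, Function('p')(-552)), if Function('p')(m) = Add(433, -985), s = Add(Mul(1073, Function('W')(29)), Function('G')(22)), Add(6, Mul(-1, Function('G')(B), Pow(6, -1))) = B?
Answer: 1829890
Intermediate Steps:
Function('G')(B) = Add(36, Mul(-6, B))
Function('W')(v) = Add(-5, v, Mul(2, Pow(v, 2))) (Function('W')(v) = Add(Add(Pow(v, 2), Mul(v, v)), Add(v, -5)) = Add(Add(Pow(v, 2), Pow(v, 2)), Add(-5, v)) = Add(Mul(2, Pow(v, 2)), Add(-5, v)) = Add(-5, v, Mul(2, Pow(v, 2))))
s = 1830442 (s = Add(Mul(1073, Add(-5, 29, Mul(2, Pow(29, 2)))), Add(36, Mul(-6, 22))) = Add(Mul(1073, Add(-5, 29, Mul(2, 841))), Add(36, -132)) = Add(Mul(1073, Add(-5, 29, 1682)), -96) = Add(Mul(1073, 1706), -96) = Add(1830538, -96) = 1830442)
Function('p')(m) = -552
Add(s, Function('p')(-552)) = Add(1830442, -552) = 1829890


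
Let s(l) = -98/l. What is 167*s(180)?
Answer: -8183/90 ≈ -90.922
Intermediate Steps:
167*s(180) = 167*(-98/180) = 167*(-98*1/180) = 167*(-49/90) = -8183/90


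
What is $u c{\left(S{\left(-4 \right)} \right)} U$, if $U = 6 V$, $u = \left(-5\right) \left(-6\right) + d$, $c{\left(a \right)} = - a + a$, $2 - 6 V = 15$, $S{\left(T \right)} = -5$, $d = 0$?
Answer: $0$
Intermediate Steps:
$V = - \frac{13}{6}$ ($V = \frac{1}{3} - \frac{5}{2} = - \frac{13}{6} \approx -2.1667$)
$c{\left(a \right)} = 0$
$u = 30$ ($u = \left(-5\right) \left(-6\right) + 0 = 30 + 0 = 30$)
$U = -13$ ($U = 6 \left(- \frac{13}{6}\right) = -13$)
$u c{\left(S{\left(-4 \right)} \right)} U = 30 \cdot 0 \left(-13\right) = 0 \left(-13\right) = 0$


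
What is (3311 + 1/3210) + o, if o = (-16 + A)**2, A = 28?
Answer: 11090551/3210 ≈ 3455.0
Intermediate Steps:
o = 144 (o = (-16 + 28)**2 = 12**2 = 144)
(3311 + 1/3210) + o = (3311 + 1/3210) + 144 = 10628311/3210 + 144 = 11090551/3210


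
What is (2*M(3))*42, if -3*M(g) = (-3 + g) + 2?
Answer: -56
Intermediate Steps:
M(g) = ⅓ - g/3 (M(g) = -((-3 + g) + 2)/3 = -(-1 + g)/3 = ⅓ - g/3)
(2*M(3))*42 = (2*(⅓ - ⅓*3))*42 = (2*(⅓ - 1))*42 = (2*(-⅔))*42 = -4/3*42 = -56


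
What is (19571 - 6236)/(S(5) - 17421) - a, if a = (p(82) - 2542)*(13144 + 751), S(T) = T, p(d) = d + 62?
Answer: 82900680575/2488 ≈ 3.3320e+7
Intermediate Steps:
p(d) = 62 + d
a = -33320210 (a = ((62 + 82) - 2542)*(13144 + 751) = (144 - 2542)*13895 = -2398*13895 = -33320210)
(19571 - 6236)/(S(5) - 17421) - a = (19571 - 6236)/(5 - 17421) - 1*(-33320210) = 13335/(-17416) + 33320210 = 13335*(-1/17416) + 33320210 = -1905/2488 + 33320210 = 82900680575/2488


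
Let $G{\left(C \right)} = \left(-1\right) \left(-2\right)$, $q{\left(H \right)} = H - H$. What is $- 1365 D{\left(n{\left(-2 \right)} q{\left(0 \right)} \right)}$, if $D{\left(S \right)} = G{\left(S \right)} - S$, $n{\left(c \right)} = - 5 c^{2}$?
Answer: $-2730$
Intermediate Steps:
$q{\left(H \right)} = 0$
$G{\left(C \right)} = 2$
$D{\left(S \right)} = 2 - S$
$- 1365 D{\left(n{\left(-2 \right)} q{\left(0 \right)} \right)} = - 1365 \left(2 - - 5 \left(-2\right)^{2} \cdot 0\right) = - 1365 \left(2 - \left(-5\right) 4 \cdot 0\right) = - 1365 \left(2 - \left(-20\right) 0\right) = - 1365 \left(2 - 0\right) = - 1365 \left(2 + 0\right) = \left(-1365\right) 2 = -2730$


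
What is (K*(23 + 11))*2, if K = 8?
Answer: 544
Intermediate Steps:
(K*(23 + 11))*2 = (8*(23 + 11))*2 = (8*34)*2 = 272*2 = 544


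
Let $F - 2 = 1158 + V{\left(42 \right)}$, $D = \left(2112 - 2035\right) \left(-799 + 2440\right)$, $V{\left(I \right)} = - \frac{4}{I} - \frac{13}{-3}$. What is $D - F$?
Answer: $\frac{2629048}{21} \approx 1.2519 \cdot 10^{5}$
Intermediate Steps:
$V{\left(I \right)} = \frac{13}{3} - \frac{4}{I}$ ($V{\left(I \right)} = - \frac{4}{I} - - \frac{13}{3} = - \frac{4}{I} + \frac{13}{3} = \frac{13}{3} - \frac{4}{I}$)
$D = 126357$ ($D = 77 \cdot 1641 = 126357$)
$F = \frac{24449}{21}$ ($F = 2 + \left(1158 + \left(\frac{13}{3} - \frac{4}{42}\right)\right) = 2 + \left(1158 + \left(\frac{13}{3} - \frac{2}{21}\right)\right) = 2 + \left(1158 + \frac{89}{21}\right) = 2 + \frac{24407}{21} = \frac{24449}{21} \approx 1164.2$)
$D - F = 126357 - \frac{24449}{21} = \frac{2629048}{21}$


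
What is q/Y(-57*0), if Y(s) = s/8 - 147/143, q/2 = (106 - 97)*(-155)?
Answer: 132990/49 ≈ 2714.1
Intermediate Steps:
q = -2790 (q = 2*((106 - 97)*(-155)) = 2*(9*(-155)) = 2*(-1395) = -2790)
Y(s) = -147/143 + s/8 (Y(s) = s*(⅛) - 147*1/143 = s/8 - 147/143 = -147/143 + s/8)
q/Y(-57*0) = -2790/(-147/143 + (-57*0)/8) = -2790/(-147/143 + (⅛)*0) = -2790/(-147/143 + 0) = -2790/(-147/143) = -2790*(-143/147) = 132990/49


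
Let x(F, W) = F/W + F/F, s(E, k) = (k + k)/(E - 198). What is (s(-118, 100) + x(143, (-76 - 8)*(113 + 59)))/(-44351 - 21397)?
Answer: -407695/75044241216 ≈ -5.4327e-6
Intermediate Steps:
s(E, k) = 2*k/(-198 + E) (s(E, k) = (2*k)/(-198 + E) = 2*k/(-198 + E))
x(F, W) = 1 + F/W (x(F, W) = F/W + 1 = 1 + F/W)
(s(-118, 100) + x(143, (-76 - 8)*(113 + 59)))/(-44351 - 21397) = (2*100/(-198 - 118) + (143 + (-76 - 8)*(113 + 59))/(((-76 - 8)*(113 + 59))))/(-44351 - 21397) = (2*100/(-316) + (143 - 84*172)/((-84*172)))/(-65748) = (2*100*(-1/316) + (143 - 14448)/(-14448))*(-1/65748) = (-50/79 - 1/14448*(-14305))*(-1/65748) = (-50/79 + 14305/14448)*(-1/65748) = (407695/1141392)*(-1/65748) = -407695/75044241216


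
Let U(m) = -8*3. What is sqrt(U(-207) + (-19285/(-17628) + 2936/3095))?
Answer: I*sqrt(16339840695219405)/27279330 ≈ 4.6859*I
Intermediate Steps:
U(m) = -24
sqrt(U(-207) + (-19285/(-17628) + 2936/3095)) = sqrt(-24 + (-19285/(-17628) + 2936/3095)) = sqrt(-24 + (-19285*(-1/17628) + 2936*(1/3095))) = sqrt(-24 + (19285/17628 + 2936/3095)) = sqrt(-24 + 111442883/54558660) = sqrt(-1197964957/54558660) = I*sqrt(16339840695219405)/27279330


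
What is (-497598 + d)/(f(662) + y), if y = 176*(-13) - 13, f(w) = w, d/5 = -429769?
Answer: 2646443/1639 ≈ 1614.7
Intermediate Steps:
d = -2148845 (d = 5*(-429769) = -2148845)
y = -2301 (y = -2288 - 13 = -2301)
(-497598 + d)/(f(662) + y) = (-497598 - 2148845)/(662 - 2301) = -2646443/(-1639) = -2646443*(-1/1639) = 2646443/1639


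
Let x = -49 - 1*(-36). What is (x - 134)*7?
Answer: -1029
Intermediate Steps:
x = -13 (x = -49 + 36 = -13)
(x - 134)*7 = (-13 - 134)*7 = -147*7 = -1029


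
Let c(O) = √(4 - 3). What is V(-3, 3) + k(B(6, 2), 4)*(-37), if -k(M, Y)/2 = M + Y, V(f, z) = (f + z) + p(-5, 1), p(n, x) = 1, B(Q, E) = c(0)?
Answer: 371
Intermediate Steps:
c(O) = 1 (c(O) = √1 = 1)
B(Q, E) = 1
V(f, z) = 1 + f + z (V(f, z) = (f + z) + 1 = 1 + f + z)
k(M, Y) = -2*M - 2*Y (k(M, Y) = -2*(M + Y) = -2*M - 2*Y)
V(-3, 3) + k(B(6, 2), 4)*(-37) = (1 - 3 + 3) + (-2*1 - 2*4)*(-37) = 1 + (-2 - 8)*(-37) = 1 - 10*(-37) = 1 + 370 = 371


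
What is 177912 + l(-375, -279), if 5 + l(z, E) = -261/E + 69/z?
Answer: 689392537/3875 ≈ 1.7791e+5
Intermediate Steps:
l(z, E) = -5 - 261/E + 69/z (l(z, E) = -5 + (-261/E + 69/z) = -5 - 261/E + 69/z)
177912 + l(-375, -279) = 177912 + (-5 - 261/(-279) + 69/(-375)) = 177912 + (-5 - 261*(-1/279) + 69*(-1/375)) = 177912 + (-5 + 29/31 - 23/125) = 177912 - 16463/3875 = 689392537/3875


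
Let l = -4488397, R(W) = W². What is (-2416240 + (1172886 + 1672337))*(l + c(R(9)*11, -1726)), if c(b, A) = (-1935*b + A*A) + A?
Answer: -1387816630756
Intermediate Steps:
c(b, A) = A + A² - 1935*b (c(b, A) = (-1935*b + A²) + A = (A² - 1935*b) + A = A + A² - 1935*b)
(-2416240 + (1172886 + 1672337))*(l + c(R(9)*11, -1726)) = (-2416240 + (1172886 + 1672337))*(-4488397 + (-1726 + (-1726)² - 1935*9²*11)) = (-2416240 + 2845223)*(-4488397 + (-1726 + 2979076 - 156735*11)) = 428983*(-4488397 + (-1726 + 2979076 - 1935*891)) = 428983*(-4488397 + (-1726 + 2979076 - 1724085)) = 428983*(-4488397 + 1253265) = 428983*(-3235132) = -1387816630756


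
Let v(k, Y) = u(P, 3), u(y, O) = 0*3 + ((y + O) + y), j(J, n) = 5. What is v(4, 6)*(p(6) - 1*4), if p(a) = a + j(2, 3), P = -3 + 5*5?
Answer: 329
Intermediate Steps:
P = 22 (P = -3 + 25 = 22)
u(y, O) = O + 2*y (u(y, O) = 0 + ((O + y) + y) = 0 + (O + 2*y) = O + 2*y)
v(k, Y) = 47 (v(k, Y) = 3 + 2*22 = 3 + 44 = 47)
p(a) = 5 + a (p(a) = a + 5 = 5 + a)
v(4, 6)*(p(6) - 1*4) = 47*((5 + 6) - 1*4) = 47*(11 - 4) = 47*7 = 329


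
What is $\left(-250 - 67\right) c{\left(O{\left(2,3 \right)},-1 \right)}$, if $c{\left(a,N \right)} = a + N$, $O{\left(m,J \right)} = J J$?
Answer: $-2536$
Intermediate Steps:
$O{\left(m,J \right)} = J^{2}$
$c{\left(a,N \right)} = N + a$
$\left(-250 - 67\right) c{\left(O{\left(2,3 \right)},-1 \right)} = \left(-250 - 67\right) \left(-1 + 3^{2}\right) = - 317 \left(-1 + 9\right) = \left(-317\right) 8 = -2536$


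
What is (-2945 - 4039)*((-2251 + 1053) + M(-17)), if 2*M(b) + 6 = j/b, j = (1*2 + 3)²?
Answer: 142679628/17 ≈ 8.3929e+6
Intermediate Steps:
j = 25 (j = (2 + 3)² = 5² = 25)
M(b) = -3 + 25/(2*b) (M(b) = -3 + (25/b)/2 = -3 + 25/(2*b))
(-2945 - 4039)*((-2251 + 1053) + M(-17)) = (-2945 - 4039)*((-2251 + 1053) + (-3 + (25/2)/(-17))) = -6984*(-1198 + (-3 + (25/2)*(-1/17))) = -6984*(-1198 + (-3 - 25/34)) = -6984*(-1198 - 127/34) = -6984*(-40859/34) = 142679628/17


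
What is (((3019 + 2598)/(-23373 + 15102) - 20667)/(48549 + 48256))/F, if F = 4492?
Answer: -85471187/1798314152130 ≈ -4.7529e-5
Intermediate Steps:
(((3019 + 2598)/(-23373 + 15102) - 20667)/(48549 + 48256))/F = (((3019 + 2598)/(-23373 + 15102) - 20667)/(48549 + 48256))/4492 = ((5617/(-8271) - 20667)/96805)*(1/4492) = ((5617*(-1/8271) - 20667)*(1/96805))*(1/4492) = ((-5617/8271 - 20667)*(1/96805))*(1/4492) = -170942374/8271*1/96805*(1/4492) = -170942374/800674155*1/4492 = -85471187/1798314152130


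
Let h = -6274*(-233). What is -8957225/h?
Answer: -8957225/1461842 ≈ -6.1274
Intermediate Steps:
h = 1461842
-8957225/h = -8957225/1461842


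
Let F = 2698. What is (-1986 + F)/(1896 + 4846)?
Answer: 356/3371 ≈ 0.10561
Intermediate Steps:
(-1986 + F)/(1896 + 4846) = (-1986 + 2698)/(1896 + 4846) = 712/6742 = 712*(1/6742) = 356/3371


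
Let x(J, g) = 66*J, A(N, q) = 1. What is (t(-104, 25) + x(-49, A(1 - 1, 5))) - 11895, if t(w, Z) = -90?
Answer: -15219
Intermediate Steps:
(t(-104, 25) + x(-49, A(1 - 1, 5))) - 11895 = (-90 + 66*(-49)) - 11895 = (-90 - 3234) - 11895 = -3324 - 11895 = -15219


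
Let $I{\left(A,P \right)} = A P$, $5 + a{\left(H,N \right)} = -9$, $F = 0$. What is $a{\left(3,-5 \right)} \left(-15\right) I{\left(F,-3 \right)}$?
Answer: $0$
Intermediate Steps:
$a{\left(H,N \right)} = -14$ ($a{\left(H,N \right)} = -5 - 9 = -14$)
$a{\left(3,-5 \right)} \left(-15\right) I{\left(F,-3 \right)} = \left(-14\right) \left(-15\right) 0 \left(-3\right) = 210 \cdot 0 = 0$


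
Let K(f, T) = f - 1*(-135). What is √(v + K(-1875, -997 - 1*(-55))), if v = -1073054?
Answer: I*√1074794 ≈ 1036.7*I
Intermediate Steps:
K(f, T) = 135 + f (K(f, T) = f + 135 = 135 + f)
√(v + K(-1875, -997 - 1*(-55))) = √(-1073054 + (135 - 1875)) = √(-1073054 - 1740) = √(-1074794) = I*√1074794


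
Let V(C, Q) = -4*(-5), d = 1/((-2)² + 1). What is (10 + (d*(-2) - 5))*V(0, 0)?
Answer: 92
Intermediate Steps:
d = ⅕ (d = 1/(4 + 1) = 1/5 = ⅕ ≈ 0.20000)
V(C, Q) = 20
(10 + (d*(-2) - 5))*V(0, 0) = (10 + ((⅕)*(-2) - 5))*20 = (10 + (-⅖ - 5))*20 = (10 - 27/5)*20 = (23/5)*20 = 92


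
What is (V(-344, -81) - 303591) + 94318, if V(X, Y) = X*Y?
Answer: -181409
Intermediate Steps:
(V(-344, -81) - 303591) + 94318 = (-344*(-81) - 303591) + 94318 = (27864 - 303591) + 94318 = -275727 + 94318 = -181409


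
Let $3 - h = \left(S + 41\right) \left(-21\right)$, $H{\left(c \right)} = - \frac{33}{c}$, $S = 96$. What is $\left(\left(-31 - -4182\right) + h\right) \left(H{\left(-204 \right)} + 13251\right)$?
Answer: $\frac{6335486449}{68} \approx 9.3169 \cdot 10^{7}$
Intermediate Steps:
$h = 2880$ ($h = 3 - \left(96 + 41\right) \left(-21\right) = 3 - 137 \left(-21\right) = 3 - -2877 = 3 + 2877 = 2880$)
$\left(\left(-31 - -4182\right) + h\right) \left(H{\left(-204 \right)} + 13251\right) = \left(\left(-31 - -4182\right) + 2880\right) \left(- \frac{33}{-204} + 13251\right) = \left(\left(-31 + 4182\right) + 2880\right) \left(\left(-33\right) \left(- \frac{1}{204}\right) + 13251\right) = \left(4151 + 2880\right) \left(\frac{11}{68} + 13251\right) = 7031 \cdot \frac{901079}{68} = \frac{6335486449}{68}$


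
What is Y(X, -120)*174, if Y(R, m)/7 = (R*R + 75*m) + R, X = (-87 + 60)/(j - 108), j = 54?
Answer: -21922173/2 ≈ -1.0961e+7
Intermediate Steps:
X = ½ (X = (-87 + 60)/(54 - 108) = -27/(-54) = -27*(-1/54) = ½ ≈ 0.50000)
Y(R, m) = 7*R + 7*R² + 525*m (Y(R, m) = 7*((R*R + 75*m) + R) = 7*((R² + 75*m) + R) = 7*(R + R² + 75*m) = 7*R + 7*R² + 525*m)
Y(X, -120)*174 = (7*(½) + 7*(½)² + 525*(-120))*174 = (7/2 + 7*(¼) - 63000)*174 = (7/2 + 7/4 - 63000)*174 = -251979/4*174 = -21922173/2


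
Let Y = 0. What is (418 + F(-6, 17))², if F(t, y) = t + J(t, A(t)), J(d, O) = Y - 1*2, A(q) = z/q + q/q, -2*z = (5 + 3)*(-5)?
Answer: 168100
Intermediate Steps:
z = 20 (z = -(5 + 3)*(-5)/2 = -4*(-5) = -½*(-40) = 20)
A(q) = 1 + 20/q (A(q) = 20/q + q/q = 20/q + 1 = 1 + 20/q)
J(d, O) = -2 (J(d, O) = 0 - 1*2 = 0 - 2 = -2)
F(t, y) = -2 + t (F(t, y) = t - 2 = -2 + t)
(418 + F(-6, 17))² = (418 + (-2 - 6))² = (418 - 8)² = 410² = 168100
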